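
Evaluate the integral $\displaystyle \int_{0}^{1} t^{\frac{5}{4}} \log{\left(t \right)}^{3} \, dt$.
$- \frac{512}{2187}$

Consider the simpler parametrised integral
$$J(a) = \int_{0}^{1} t^{a} \, dt = \frac{1}{a + 1}.$$

Differentiating under the integral sign brings down a factor of $\ln t$:
$$\frac{dJ}{da} = \int_{0}^{1} t^{a} \log{\left(t \right)} \, dt = - \frac{1}{\left(a + 1\right)^{2}}.$$

Repeating $3$ times in total — each differentiation brings down another $\ln t$ — gives
$$\frac{d^{3}J}{da^{3}} = \int_{0}^{1} t^{a} \log{\left(t \right)}^{3} \, dt = - \frac{6}{\left(a + 1\right)^{4}},$$
and the integrand here is exactly the target integrand, so $I = - \frac{6}{\left(a + 1\right)^{4}}$.

Setting $a = \frac{5}{4}$:
$$I = - \frac{512}{2187}.$$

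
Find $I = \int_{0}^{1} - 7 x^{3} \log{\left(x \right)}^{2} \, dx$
$- \frac{7}{32}$

Start from the elementary integral
$$J(a) = \int_{0}^{1} - 7 x^{a} \, dx = - \frac{7}{a + 1}.$$

Differentiating under the integral sign brings down a factor of $\ln x$:
$$\frac{dJ}{da} = \int_{0}^{1} - 7 x^{a} \log{\left(x \right)} \, dx = \frac{7}{\left(a + 1\right)^{2}}.$$

Repeating twice in total — each differentiation brings down another $\ln x$ — gives
$$\frac{d^{2}J}{da^{2}} = \int_{0}^{1} - 7 x^{a} \log{\left(x \right)}^{2} \, dx = - \frac{14}{\left(a + 1\right)^{3}},$$
and the integrand here is exactly the target integrand, so $I = - \frac{14}{\left(a + 1\right)^{3}}$.

Setting $a = 3$:
$$I = - \frac{7}{32}.$$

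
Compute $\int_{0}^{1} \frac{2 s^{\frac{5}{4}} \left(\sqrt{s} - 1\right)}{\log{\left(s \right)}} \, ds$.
$- \log{\left(\frac{81}{121} \right)}$

Consider the one-parameter family: let $I(a) = \int_{0}^{1} \frac{2 \left(s^{\frac{7}{4}} - s^{a}\right)}{\log{\left(s \right)}} \, ds$.

Since $\dfrac{\partial}{\partial a}\,s^{a} = s^{a} \ln s$, the $\ln s$ in the denominator cancels and
$$\frac{dI}{da} = \int_{0}^{1} -2 s^{a} \, ds = -2 \left[\frac{s^{a+1}}{a+1}\right]_0^1 = - \frac{2}{a + 1}.$$

Integrating with respect to $a$ gives $I(a) = - \log{\left(\frac{16 \left(a + 1\right)^{2}}{121} \right)} + C$.

At $a = \frac{7}{4}$ the integrand is identically $0$, so $I(\frac{7}{4}) = 0$. The closed form gives $0$, hence $C = 0$.

Setting $a = \frac{5}{4}$:
$$I = - \log{\left(\frac{81}{121} \right)}.$$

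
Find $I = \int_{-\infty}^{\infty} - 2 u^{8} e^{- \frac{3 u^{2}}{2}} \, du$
$- \frac{70 \sqrt{6} \sqrt{\pi}}{81}$

Begin with the known integral
$$J(a) = \int_{-\infty}^{\infty} - 2 e^{- a u^{2}} \, du = - \frac{2 \sqrt{\pi}}{\sqrt{a}}.$$

Differentiating under the integral sign brings down a factor of $(-u^2)$:
$$\frac{dJ}{da} = \int_{-\infty}^{\infty} 2 u^{2} e^{- a u^{2}} \, du = \frac{\sqrt{\pi}}{a^{\frac{3}{2}}}.$$

Repeating $4$ times in total — each differentiation brings down another $(-u^2)$ — gives
$$\frac{d^{4}J}{da^{4}} = \int_{-\infty}^{\infty} - 2 u^{8} e^{- a u^{2}} \, du = - \frac{105 \sqrt{\pi}}{8 a^{\frac{9}{2}}},$$
and the integrand here is exactly the target integrand, so $I = - \frac{105 \sqrt{\pi}}{8 a^{\frac{9}{2}}}$.

Setting $a = \frac{3}{2}$:
$$I = - \frac{70 \sqrt{6} \sqrt{\pi}}{81}.$$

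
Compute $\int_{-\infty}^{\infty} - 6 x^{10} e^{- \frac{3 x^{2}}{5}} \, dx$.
$- \frac{109375 \sqrt{15} \sqrt{\pi}}{144}$

Start from the elementary integral
$$J(a) = \int_{-\infty}^{\infty} - 6 e^{- a x^{2}} \, dx = - \frac{6 \sqrt{\pi}}{\sqrt{a}}.$$

Differentiating under the integral sign brings down a factor of $(-x^2)$:
$$\frac{dJ}{da} = \int_{-\infty}^{\infty} 6 x^{2} e^{- a x^{2}} \, dx = \frac{3 \sqrt{\pi}}{a^{\frac{3}{2}}}.$$

Repeating $5$ times in total — each differentiation brings down another $(-x^2)$ — gives
$$\frac{d^{5}J}{da^{5}} = \int_{-\infty}^{\infty} 6 x^{10} e^{- a x^{2}} \, dx = \frac{2835 \sqrt{\pi}}{16 a^{\frac{11}{2}}},$$
and the integrand here is $(-1)^{5}$ times the target integrand, so $I = (-1)^{5}\,\frac{d^{5}J}{da^{5}} = - \frac{2835 \sqrt{\pi}}{16 a^{\frac{11}{2}}}$.

Setting $a = \frac{3}{5}$:
$$I = - \frac{109375 \sqrt{15} \sqrt{\pi}}{144}.$$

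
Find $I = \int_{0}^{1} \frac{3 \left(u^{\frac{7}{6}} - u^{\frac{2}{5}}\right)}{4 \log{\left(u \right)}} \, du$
$- \frac{3 \log{\left(42 \right)}}{4} + \frac{3 \log{\left(65 \right)}}{4}$

Introduce a parameter $a$ in the exponent: let $I(a) = \int_{0}^{1} \frac{3 \left(- u^{\frac{2}{5}} + u^{a}\right)}{4 \log{\left(u \right)}} \, du$.

Since $\dfrac{\partial}{\partial a}\,u^{a} = u^{a} \ln u$, the $\ln u$ in the denominator cancels and
$$\frac{dI}{da} = \int_{0}^{1} \frac{3}{4} u^{a} \, du = \frac{3}{4} \left[\frac{u^{a+1}}{a+1}\right]_0^1 = \frac{3}{4 \left(a + 1\right)}.$$

Integrating with respect to $a$ gives $I(a) = \log{\left(\frac{5^{\frac{3}{4}} \sqrt[4]{7} \left(a + 1\right)^{\frac{3}{4}}}{7} \right)} + C$.

At $a = \frac{2}{5}$ the integrand is identically $0$, so $I(\frac{2}{5}) = 0$. The closed form gives $0$, hence $C = 0$.

Setting $a = \frac{7}{6}$:
$$I = - \frac{3 \log{\left(42 \right)}}{4} + \frac{3 \log{\left(65 \right)}}{4}.$$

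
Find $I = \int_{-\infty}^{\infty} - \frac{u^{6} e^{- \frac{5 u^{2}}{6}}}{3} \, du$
$- \frac{27 \sqrt{30} \sqrt{\pi}}{125}$

Start from the elementary integral
$$J(a) = \int_{-\infty}^{\infty} - \frac{e^{- a u^{2}}}{3} \, du = - \frac{\sqrt{\pi}}{3 \sqrt{a}}.$$

Differentiating under the integral sign brings down a factor of $(-u^2)$:
$$\frac{dJ}{da} = \int_{-\infty}^{\infty} \frac{u^{2} e^{- a u^{2}}}{3} \, du = \frac{\sqrt{\pi}}{6 a^{\frac{3}{2}}}.$$

Repeating $3$ times in total — each differentiation brings down another $(-u^2)$ — gives
$$\frac{d^{3}J}{da^{3}} = \int_{-\infty}^{\infty} \frac{u^{6} e^{- a u^{2}}}{3} \, du = \frac{5 \sqrt{\pi}}{8 a^{\frac{7}{2}}},$$
and the integrand here is $(-1)^{3}$ times the target integrand, so $I = (-1)^{3}\,\frac{d^{3}J}{da^{3}} = - \frac{5 \sqrt{\pi}}{8 a^{\frac{7}{2}}}$.

Setting $a = \frac{5}{6}$:
$$I = - \frac{27 \sqrt{30} \sqrt{\pi}}{125}.$$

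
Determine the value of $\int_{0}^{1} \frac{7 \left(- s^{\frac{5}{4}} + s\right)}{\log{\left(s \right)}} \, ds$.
$\log{\left(\frac{2097152}{4782969} \right)}$

Introduce a parameter $a$ in the exponent: let $I(a) = \int_{0}^{1} \frac{7 \left(s - s^{a}\right)}{\log{\left(s \right)}} \, ds$.

Since $\dfrac{\partial}{\partial a}\,s^{a} = s^{a} \ln s$, the $\ln s$ in the denominator cancels and
$$\frac{dI}{da} = \int_{0}^{1} -7 s^{a} \, ds = -7 \left[\frac{s^{a+1}}{a+1}\right]_0^1 = - \frac{7}{a + 1}.$$

Integrating with respect to $a$ gives $I(a) = \log{\left(\frac{128}{\left(a + 1\right)^{7}} \right)} + C$.

At $a = 1$ the integrand is identically $0$, so $I(1) = 0$. The closed form gives $0$, hence $C = 0$.

Setting $a = \frac{5}{4}$:
$$I = \log{\left(\frac{2097152}{4782969} \right)}.$$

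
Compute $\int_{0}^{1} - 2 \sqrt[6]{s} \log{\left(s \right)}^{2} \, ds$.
$- \frac{864}{343}$

Begin with the known integral
$$J(a) = \int_{0}^{1} - 2 s^{a} \, ds = - \frac{2}{a + 1}.$$

Differentiating under the integral sign brings down a factor of $\ln s$:
$$\frac{dJ}{da} = \int_{0}^{1} - 2 s^{a} \log{\left(s \right)} \, ds = \frac{2}{\left(a + 1\right)^{2}}.$$

Repeating twice in total — each differentiation brings down another $\ln s$ — gives
$$\frac{d^{2}J}{da^{2}} = \int_{0}^{1} - 2 s^{a} \log{\left(s \right)}^{2} \, ds = - \frac{4}{\left(a + 1\right)^{3}},$$
and the integrand here is exactly the target integrand, so $I = - \frac{4}{\left(a + 1\right)^{3}}$.

Setting $a = \frac{1}{6}$:
$$I = - \frac{864}{343}.$$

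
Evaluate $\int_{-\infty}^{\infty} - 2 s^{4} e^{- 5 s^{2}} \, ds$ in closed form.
$- \frac{3 \sqrt{5} \sqrt{\pi}}{250}$

Begin with the known integral
$$J(a) = \int_{-\infty}^{\infty} - 2 e^{- a s^{2}} \, ds = - \frac{2 \sqrt{\pi}}{\sqrt{a}}.$$

Differentiating under the integral sign brings down a factor of $(-s^2)$:
$$\frac{dJ}{da} = \int_{-\infty}^{\infty} 2 s^{2} e^{- a s^{2}} \, ds = \frac{\sqrt{\pi}}{a^{\frac{3}{2}}}.$$

Repeating twice in total — each differentiation brings down another $(-s^2)$ — gives
$$\frac{d^{2}J}{da^{2}} = \int_{-\infty}^{\infty} - 2 s^{4} e^{- a s^{2}} \, ds = - \frac{3 \sqrt{\pi}}{2 a^{\frac{5}{2}}},$$
and the integrand here is exactly the target integrand, so $I = - \frac{3 \sqrt{\pi}}{2 a^{\frac{5}{2}}}$.

Setting $a = 5$:
$$I = - \frac{3 \sqrt{5} \sqrt{\pi}}{250}.$$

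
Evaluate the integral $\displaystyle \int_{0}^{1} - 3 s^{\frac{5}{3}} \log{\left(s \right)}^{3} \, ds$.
$\frac{729}{2048}$

Start from the elementary integral
$$J(a) = \int_{0}^{1} - 3 s^{a} \, ds = - \frac{3}{a + 1}.$$

Differentiating under the integral sign brings down a factor of $\ln s$:
$$\frac{dJ}{da} = \int_{0}^{1} - 3 s^{a} \log{\left(s \right)} \, ds = \frac{3}{\left(a + 1\right)^{2}}.$$

Repeating $3$ times in total — each differentiation brings down another $\ln s$ — gives
$$\frac{d^{3}J}{da^{3}} = \int_{0}^{1} - 3 s^{a} \log{\left(s \right)}^{3} \, ds = \frac{18}{\left(a + 1\right)^{4}},$$
and the integrand here is exactly the target integrand, so $I = \frac{18}{\left(a + 1\right)^{4}}$.

Setting $a = \frac{5}{3}$:
$$I = \frac{729}{2048}.$$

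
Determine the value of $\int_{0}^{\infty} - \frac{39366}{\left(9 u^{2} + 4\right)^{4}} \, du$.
$- \frac{32805 \pi}{2048}$

Begin with the known result
$$J(a) = \int_{0}^{\infty} - \frac{6}{a^{2} + u^{2}} \, du = - \frac{3 \pi}{a}.$$

Differentiating under the integral sign with respect to $a$,
$$\frac{dJ}{da} = \int_{0}^{\infty} \frac{12 a}{\left(a^{2} + u^{2}\right)^{2}} \, du = \frac{3 \pi}{a^{2}},$$
so $\int_{0}^{\infty} - \frac{6}{\left(a^{2} + u^{2}\right)^{2}} \, du = - \frac{3 \pi}{2 a^{3}}$.

Repeating — each differentiation of $1/(u^2+a^2)^j$ produces $-2ja/(u^2+a^2)^{j+1}$ — and dividing through by $-2ja$ at each step yields, after $3$ differentiations in total,
$$\int_{0}^{\infty} - \frac{6}{\left(a^{2} + u^{2}\right)^{4}} \, du = - \frac{15 \pi}{16 a^{7}}.$$

Setting $a = \frac{2}{3}$:
$$I = - \frac{32805 \pi}{2048}.$$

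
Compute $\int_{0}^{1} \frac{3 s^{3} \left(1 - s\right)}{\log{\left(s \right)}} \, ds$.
$\log{\left(\frac{64}{125} \right)}$

Consider the one-parameter family: let $I(a) = \int_{0}^{1} \frac{3 \left(- s^{4} + s^{a}\right)}{\log{\left(s \right)}} \, ds$.

Since $\dfrac{\partial}{\partial a}\,s^{a} = s^{a} \ln s$, the $\ln s$ in the denominator cancels and
$$\frac{dI}{da} = \int_{0}^{1} 3 s^{a} \, ds = 3 \left[\frac{s^{a+1}}{a+1}\right]_0^1 = \frac{3}{a + 1}.$$

Integrating with respect to $a$ gives $I(a) = \log{\left(\frac{\left(a + 1\right)^{3}}{125} \right)} + C$.

At $a = 4$ the integrand is identically $0$, so $I(4) = 0$. The closed form gives $0$, hence $C = 0$.

Setting $a = 3$:
$$I = \log{\left(\frac{64}{125} \right)}.$$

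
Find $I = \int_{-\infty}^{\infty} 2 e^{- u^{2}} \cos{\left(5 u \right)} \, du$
$\frac{2 \sqrt{\pi}}{e^{\frac{25}{4}}}$

Let $b$ denote the cosine frequency and define $I(b) = \int_{-\infty}^{\infty} 2 e^{- u^{2}} \cos{\left(b u \right)} \, du$.

Differentiating under the integral sign,
$$I'(b) = \int_{-\infty}^{\infty} - 2 u e^{- u^{2}} \sin{\left(b u \right)} \, du.$$

Integrate $\int_{-\infty}^{\infty} u \sin(b u)\, e^{- u^{2}}\, du$ by parts with $w = \sin(b u)$ and $dv = u\, e^{- u^{2}}\, du$, giving $v = - \frac{e^{- u^{2}}}{2}$. The boundary term vanishes and
$$\int_{-\infty}^{\infty} u \sin(b u)\, e^{- u^{2}}\, du = \frac{b}{2} \int_{-\infty}^{\infty} \cos(b u)\, e^{- u^{2}}\, du,$$
so $I'(b) = - \frac{b}{2}\, I(b)$.

This is a separable first-order ODE; solving with the initial condition $I(0) = \int_{-\infty}^{\infty} 2 e^{- u^{2}}\,du = 2 \sqrt{\pi}$ gives
$$I(b) = 2 \sqrt{\pi} e^{- \frac{b^{2}}{4}}.$$

Setting $b = 5$:
$$I = \frac{2 \sqrt{\pi}}{e^{\frac{25}{4}}}.$$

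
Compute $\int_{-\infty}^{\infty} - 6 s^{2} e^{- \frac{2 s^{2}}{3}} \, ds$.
$- \frac{9 \sqrt{6} \sqrt{\pi}}{4}$

Start from the elementary integral
$$J(a) = \int_{-\infty}^{\infty} - 6 e^{- a s^{2}} \, ds = - \frac{6 \sqrt{\pi}}{\sqrt{a}}.$$

Differentiating under the integral sign brings down a factor of $(-s^2)$:
$$\frac{dJ}{da} = \int_{-\infty}^{\infty} 6 s^{2} e^{- a s^{2}} \, ds = \frac{3 \sqrt{\pi}}{a^{\frac{3}{2}}}.$$

The integral on the left is $-I$, so $I = - \frac{3 \sqrt{\pi}}{a^{\frac{3}{2}}}$.

Setting $a = \frac{2}{3}$:
$$I = - \frac{9 \sqrt{6} \sqrt{\pi}}{4}.$$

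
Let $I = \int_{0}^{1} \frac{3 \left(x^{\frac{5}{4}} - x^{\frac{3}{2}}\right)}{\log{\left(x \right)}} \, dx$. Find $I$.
$\log{\left(\frac{729}{1000} \right)}$

Replace the exponent $\frac{5}{4}$ by a parameter $a$: let $I(a) = \int_{0}^{1} \frac{3 \left(- x^{\frac{3}{2}} + x^{a}\right)}{\log{\left(x \right)}} \, dx$.

Since $\dfrac{\partial}{\partial a}\,x^{a} = x^{a} \ln x$, the $\ln x$ in the denominator cancels and
$$\frac{dI}{da} = \int_{0}^{1} 3 x^{a} \, dx = 3 \left[\frac{x^{a+1}}{a+1}\right]_0^1 = \frac{3}{a + 1}.$$

Integrating with respect to $a$ gives $I(a) = \log{\left(\frac{8 \left(a + 1\right)^{3}}{125} \right)} + C$.

At $a = \frac{3}{2}$ the integrand is identically $0$, so $I(\frac{3}{2}) = 0$. The closed form gives $0$, hence $C = 0$.

Setting $a = \frac{5}{4}$:
$$I = \log{\left(\frac{729}{1000} \right)}.$$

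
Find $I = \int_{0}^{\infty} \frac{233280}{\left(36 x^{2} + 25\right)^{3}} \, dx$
$\frac{1458 \pi}{625}$

Start from the standard arctangent integral
$$J(a) = \int_{0}^{\infty} \frac{5}{a^{2} + x^{2}} \, dx = \frac{5 \pi}{2 a}.$$

Differentiating under the integral sign with respect to $a$,
$$\frac{dJ}{da} = \int_{0}^{\infty} - \frac{10 a}{\left(a^{2} + x^{2}\right)^{2}} \, dx = - \frac{5 \pi}{2 a^{2}},$$
so $\int_{0}^{\infty} \frac{5}{\left(a^{2} + x^{2}\right)^{2}} \, dx = \frac{5 \pi}{4 a^{3}}$.

Repeating — each differentiation of $1/(x^2+a^2)^j$ produces $-2ja/(x^2+a^2)^{j+1}$ — and dividing through by $-2ja$ at each step yields, after $2$ differentiations in total,
$$\int_{0}^{\infty} \frac{5}{\left(a^{2} + x^{2}\right)^{3}} \, dx = \frac{15 \pi}{16 a^{5}}.$$

Setting $a = \frac{5}{6}$:
$$I = \frac{1458 \pi}{625}.$$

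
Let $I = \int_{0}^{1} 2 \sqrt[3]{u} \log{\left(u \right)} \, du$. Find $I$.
$- \frac{9}{8}$

Begin with the known integral
$$J(a) = \int_{0}^{1} 2 u^{a} \, du = \frac{2}{a + 1}.$$

Differentiating under the integral sign brings down a factor of $\ln u$:
$$\frac{dJ}{da} = \int_{0}^{1} 2 u^{a} \log{\left(u \right)} \, du = - \frac{2}{\left(a + 1\right)^{2}}.$$

The integral on the left is $I$, so $I = - \frac{2}{\left(a + 1\right)^{2}}$.

Setting $a = \frac{1}{3}$:
$$I = - \frac{9}{8}.$$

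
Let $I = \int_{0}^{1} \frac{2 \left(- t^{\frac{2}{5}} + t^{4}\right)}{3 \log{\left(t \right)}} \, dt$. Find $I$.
$\log{\left(\frac{5 \sqrt[3]{35}}{7} \right)}$

Consider the one-parameter family: let $I(a) = \int_{0}^{1} \frac{2 \left(- t^{\frac{2}{5}} + t^{a}\right)}{3 \log{\left(t \right)}} \, dt$.

Since $\dfrac{\partial}{\partial a}\,t^{a} = t^{a} \ln t$, the $\ln t$ in the denominator cancels and
$$\frac{dI}{da} = \int_{0}^{1} \frac{2}{3} t^{a} \, dt = \frac{2}{3} \left[\frac{t^{a+1}}{a+1}\right]_0^1 = \frac{2}{3 \left(a + 1\right)}.$$

Integrating with respect to $a$ gives $I(a) = \log{\left(\frac{5^{\frac{2}{3}} \sqrt[3]{7} \left(a + 1\right)^{\frac{2}{3}}}{7} \right)} + C$.

At $a = \frac{2}{5}$ the integrand is identically $0$, so $I(\frac{2}{5}) = 0$. The closed form gives $0$, hence $C = 0$.

Setting $a = 4$:
$$I = \log{\left(\frac{5 \sqrt[3]{35}}{7} \right)}.$$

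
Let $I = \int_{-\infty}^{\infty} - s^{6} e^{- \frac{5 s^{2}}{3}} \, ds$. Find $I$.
$- \frac{81 \sqrt{15} \sqrt{\pi}}{1000}$

Start from the elementary integral
$$J(a) = \int_{-\infty}^{\infty} - e^{- a s^{2}} \, ds = - \frac{\sqrt{\pi}}{\sqrt{a}}.$$

Differentiating under the integral sign brings down a factor of $(-s^2)$:
$$\frac{dJ}{da} = \int_{-\infty}^{\infty} s^{2} e^{- a s^{2}} \, ds = \frac{\sqrt{\pi}}{2 a^{\frac{3}{2}}}.$$

Repeating $3$ times in total — each differentiation brings down another $(-s^2)$ — gives
$$\frac{d^{3}J}{da^{3}} = \int_{-\infty}^{\infty} s^{6} e^{- a s^{2}} \, ds = \frac{15 \sqrt{\pi}}{8 a^{\frac{7}{2}}},$$
and the integrand here is $(-1)^{3}$ times the target integrand, so $I = (-1)^{3}\,\frac{d^{3}J}{da^{3}} = - \frac{15 \sqrt{\pi}}{8 a^{\frac{7}{2}}}$.

Setting $a = \frac{5}{3}$:
$$I = - \frac{81 \sqrt{15} \sqrt{\pi}}{1000}.$$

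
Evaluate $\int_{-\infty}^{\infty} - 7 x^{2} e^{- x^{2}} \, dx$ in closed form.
$- \frac{7 \sqrt{\pi}}{2}$

Consider the simpler parametrised integral
$$J(a) = \int_{-\infty}^{\infty} - 7 e^{- a x^{2}} \, dx = - \frac{7 \sqrt{\pi}}{\sqrt{a}}.$$

Differentiating under the integral sign brings down a factor of $(-x^2)$:
$$\frac{dJ}{da} = \int_{-\infty}^{\infty} 7 x^{2} e^{- a x^{2}} \, dx = \frac{7 \sqrt{\pi}}{2 a^{\frac{3}{2}}}.$$

The integral on the left is $-I$, so $I = - \frac{7 \sqrt{\pi}}{2 a^{\frac{3}{2}}}$.

Setting $a = 1$:
$$I = - \frac{7 \sqrt{\pi}}{2}.$$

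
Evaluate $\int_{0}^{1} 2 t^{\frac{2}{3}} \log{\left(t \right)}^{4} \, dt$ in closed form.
$\frac{11664}{3125}$

Begin with the known integral
$$J(a) = \int_{0}^{1} 2 t^{a} \, dt = \frac{2}{a + 1}.$$

Differentiating under the integral sign brings down a factor of $\ln t$:
$$\frac{dJ}{da} = \int_{0}^{1} 2 t^{a} \log{\left(t \right)} \, dt = - \frac{2}{\left(a + 1\right)^{2}}.$$

Repeating $4$ times in total — each differentiation brings down another $\ln t$ — gives
$$\frac{d^{4}J}{da^{4}} = \int_{0}^{1} 2 t^{a} \log{\left(t \right)}^{4} \, dt = \frac{48}{\left(a + 1\right)^{5}},$$
and the integrand here is exactly the target integrand, so $I = \frac{48}{\left(a + 1\right)^{5}}$.

Setting $a = \frac{2}{3}$:
$$I = \frac{11664}{3125}.$$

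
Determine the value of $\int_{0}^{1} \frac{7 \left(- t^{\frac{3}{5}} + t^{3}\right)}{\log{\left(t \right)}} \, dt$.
$- \log{\left(\frac{128}{78125} \right)}$

Consider the one-parameter family: let $I(a) = \int_{0}^{1} \frac{7 \left(t^{3} - t^{a}\right)}{\log{\left(t \right)}} \, dt$.

Since $\dfrac{\partial}{\partial a}\,t^{a} = t^{a} \ln t$, the $\ln t$ in the denominator cancels and
$$\frac{dI}{da} = \int_{0}^{1} -7 t^{a} \, dt = -7 \left[\frac{t^{a+1}}{a+1}\right]_0^1 = - \frac{7}{a + 1}.$$

Integrating with respect to $a$ gives $I(a) = - \log{\left(\frac{\left(a + 1\right)^{7}}{16384} \right)} + C$.

At $a = 3$ the integrand is identically $0$, so $I(3) = 0$. The closed form gives $0$, hence $C = 0$.

Setting $a = \frac{3}{5}$:
$$I = - \log{\left(\frac{128}{78125} \right)}.$$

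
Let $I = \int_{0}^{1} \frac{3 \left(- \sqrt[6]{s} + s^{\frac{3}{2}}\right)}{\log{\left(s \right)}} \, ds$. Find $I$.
$\log{\left(\frac{3375}{343} \right)}$

Consider the one-parameter family: let $I(a) = \int_{0}^{1} \frac{3 \left(- \sqrt[6]{s} + s^{a}\right)}{\log{\left(s \right)}} \, ds$.

Since $\dfrac{\partial}{\partial a}\,s^{a} = s^{a} \ln s$, the $\ln s$ in the denominator cancels and
$$\frac{dI}{da} = \int_{0}^{1} 3 s^{a} \, ds = 3 \left[\frac{s^{a+1}}{a+1}\right]_0^1 = \frac{3}{a + 1}.$$

Integrating with respect to $a$ gives $I(a) = \log{\left(\frac{216 \left(a + 1\right)^{3}}{343} \right)} + C$.

At $a = \frac{1}{6}$ the integrand is identically $0$, so $I(\frac{1}{6}) = 0$. The closed form gives $0$, hence $C = 0$.

Setting $a = \frac{3}{2}$:
$$I = \log{\left(\frac{3375}{343} \right)}.$$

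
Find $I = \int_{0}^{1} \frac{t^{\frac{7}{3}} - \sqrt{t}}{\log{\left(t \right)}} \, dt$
$- \log{\left(\frac{9}{20} \right)}$

Consider the one-parameter family: let $I(a) = \int_{0}^{1} \frac{t^{\frac{7}{3}} - t^{a}}{\log{\left(t \right)}} \, dt$.

Since $\dfrac{\partial}{\partial a}\,t^{a} = t^{a} \ln t$, the $\ln t$ in the denominator cancels and
$$\frac{dI}{da} = \int_{0}^{1} -1 t^{a} \, dt = -1 \left[\frac{t^{a+1}}{a+1}\right]_0^1 = - \frac{1}{a + 1}.$$

Integrating with respect to $a$ gives $I(a) = - \log{\left(\frac{3 a}{10} + \frac{3}{10} \right)} + C$.

At $a = \frac{7}{3}$ the integrand is identically $0$, so $I(\frac{7}{3}) = 0$. The closed form gives $0$, hence $C = 0$.

Setting $a = \frac{1}{2}$:
$$I = - \log{\left(\frac{9}{20} \right)}.$$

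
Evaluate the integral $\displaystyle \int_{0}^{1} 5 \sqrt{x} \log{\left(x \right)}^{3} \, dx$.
$- \frac{160}{27}$

Start from the elementary integral
$$J(a) = \int_{0}^{1} 5 x^{a} \, dx = \frac{5}{a + 1}.$$

Differentiating under the integral sign brings down a factor of $\ln x$:
$$\frac{dJ}{da} = \int_{0}^{1} 5 x^{a} \log{\left(x \right)} \, dx = - \frac{5}{\left(a + 1\right)^{2}}.$$

Repeating $3$ times in total — each differentiation brings down another $\ln x$ — gives
$$\frac{d^{3}J}{da^{3}} = \int_{0}^{1} 5 x^{a} \log{\left(x \right)}^{3} \, dx = - \frac{30}{\left(a + 1\right)^{4}},$$
and the integrand here is exactly the target integrand, so $I = - \frac{30}{\left(a + 1\right)^{4}}$.

Setting $a = \frac{1}{2}$:
$$I = - \frac{160}{27}.$$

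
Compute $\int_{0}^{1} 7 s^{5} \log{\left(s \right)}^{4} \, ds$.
$\frac{7}{324}$

Begin with the known integral
$$J(a) = \int_{0}^{1} 7 s^{a} \, ds = \frac{7}{a + 1}.$$

Differentiating under the integral sign brings down a factor of $\ln s$:
$$\frac{dJ}{da} = \int_{0}^{1} 7 s^{a} \log{\left(s \right)} \, ds = - \frac{7}{\left(a + 1\right)^{2}}.$$

Repeating $4$ times in total — each differentiation brings down another $\ln s$ — gives
$$\frac{d^{4}J}{da^{4}} = \int_{0}^{1} 7 s^{a} \log{\left(s \right)}^{4} \, ds = \frac{168}{\left(a + 1\right)^{5}},$$
and the integrand here is exactly the target integrand, so $I = \frac{168}{\left(a + 1\right)^{5}}$.

Setting $a = 5$:
$$I = \frac{7}{324}.$$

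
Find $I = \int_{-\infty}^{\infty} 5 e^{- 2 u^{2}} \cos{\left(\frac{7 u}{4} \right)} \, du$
$\frac{5 \sqrt{2} \sqrt{\pi}}{2 e^{\frac{49}{128}}}$

Treat the cosine frequency as a parameter and define $I(b) = \int_{-\infty}^{\infty} 5 e^{- 2 u^{2}} \cos{\left(b u \right)} \, du$.

Differentiating under the integral sign,
$$I'(b) = \int_{-\infty}^{\infty} - 5 u e^{- 2 u^{2}} \sin{\left(b u \right)} \, du.$$

Integrate $\int_{-\infty}^{\infty} u \sin(b u)\, e^{- 2 u^{2}}\, du$ by parts with $w = \sin(b u)$ and $dv = u\, e^{- 2 u^{2}}\, du$, giving $v = - \frac{e^{- 2 u^{2}}}{4}$. The boundary term vanishes and
$$\int_{-\infty}^{\infty} u \sin(b u)\, e^{- 2 u^{2}}\, du = \frac{b}{4} \int_{-\infty}^{\infty} \cos(b u)\, e^{- 2 u^{2}}\, du,$$
so $I'(b) = - \frac{b}{4}\, I(b)$.

This is a separable first-order ODE; solving with the initial condition $I(0) = \int_{-\infty}^{\infty} 5 e^{- 2 u^{2}}\,du = \frac{5 \sqrt{2} \sqrt{\pi}}{2}$ gives
$$I(b) = \frac{5 \sqrt{2} \sqrt{\pi} e^{- \frac{b^{2}}{8}}}{2}.$$

Setting $b = \frac{7}{4}$:
$$I = \frac{5 \sqrt{2} \sqrt{\pi}}{2 e^{\frac{49}{128}}}.$$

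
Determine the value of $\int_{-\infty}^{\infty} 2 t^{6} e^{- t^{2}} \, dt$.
$\frac{15 \sqrt{\pi}}{4}$

Consider the simpler parametrised integral
$$J(a) = \int_{-\infty}^{\infty} 2 e^{- a t^{2}} \, dt = \frac{2 \sqrt{\pi}}{\sqrt{a}}.$$

Differentiating under the integral sign brings down a factor of $(-t^2)$:
$$\frac{dJ}{da} = \int_{-\infty}^{\infty} - 2 t^{2} e^{- a t^{2}} \, dt = - \frac{\sqrt{\pi}}{a^{\frac{3}{2}}}.$$

Repeating $3$ times in total — each differentiation brings down another $(-t^2)$ — gives
$$\frac{d^{3}J}{da^{3}} = \int_{-\infty}^{\infty} - 2 t^{6} e^{- a t^{2}} \, dt = - \frac{15 \sqrt{\pi}}{4 a^{\frac{7}{2}}},$$
and the integrand here is $(-1)^{3}$ times the target integrand, so $I = (-1)^{3}\,\frac{d^{3}J}{da^{3}} = \frac{15 \sqrt{\pi}}{4 a^{\frac{7}{2}}}$.

Setting $a = 1$:
$$I = \frac{15 \sqrt{\pi}}{4}.$$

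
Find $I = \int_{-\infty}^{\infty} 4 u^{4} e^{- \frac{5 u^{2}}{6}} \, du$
$\frac{108 \sqrt{30} \sqrt{\pi}}{125}$

Begin with the known integral
$$J(a) = \int_{-\infty}^{\infty} 4 e^{- a u^{2}} \, du = \frac{4 \sqrt{\pi}}{\sqrt{a}}.$$

Differentiating under the integral sign brings down a factor of $(-u^2)$:
$$\frac{dJ}{da} = \int_{-\infty}^{\infty} - 4 u^{2} e^{- a u^{2}} \, du = - \frac{2 \sqrt{\pi}}{a^{\frac{3}{2}}}.$$

Repeating twice in total — each differentiation brings down another $(-u^2)$ — gives
$$\frac{d^{2}J}{da^{2}} = \int_{-\infty}^{\infty} 4 u^{4} e^{- a u^{2}} \, du = \frac{3 \sqrt{\pi}}{a^{\frac{5}{2}}},$$
and the integrand here is exactly the target integrand, so $I = \frac{3 \sqrt{\pi}}{a^{\frac{5}{2}}}$.

Setting $a = \frac{5}{6}$:
$$I = \frac{108 \sqrt{30} \sqrt{\pi}}{125}.$$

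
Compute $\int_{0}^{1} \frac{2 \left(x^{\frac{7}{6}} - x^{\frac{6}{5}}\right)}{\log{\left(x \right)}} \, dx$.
$\log{\left(\frac{4225}{4356} \right)}$

Replace the exponent $\frac{7}{6}$ by a parameter $a$: let $I(a) = \int_{0}^{1} \frac{2 \left(- x^{\frac{6}{5}} + x^{a}\right)}{\log{\left(x \right)}} \, dx$.

Since $\dfrac{\partial}{\partial a}\,x^{a} = x^{a} \ln x$, the $\ln x$ in the denominator cancels and
$$\frac{dI}{da} = \int_{0}^{1} 2 x^{a} \, dx = 2 \left[\frac{x^{a+1}}{a+1}\right]_0^1 = \frac{2}{a + 1}.$$

Integrating with respect to $a$ gives $I(a) = \log{\left(\frac{25 \left(a + 1\right)^{2}}{121} \right)} + C$.

At $a = \frac{6}{5}$ the integrand is identically $0$, so $I(\frac{6}{5}) = 0$. The closed form gives $0$, hence $C = 0$.

Setting $a = \frac{7}{6}$:
$$I = \log{\left(\frac{4225}{4356} \right)}.$$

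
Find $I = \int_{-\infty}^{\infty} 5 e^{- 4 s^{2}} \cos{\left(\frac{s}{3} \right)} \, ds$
$\frac{5 \sqrt{\pi}}{2 e^{\frac{1}{144}}}$

Define $I(b) = \int_{-\infty}^{\infty} 5 e^{- 4 s^{2}} \cos{\left(b s \right)} \, ds$.

Differentiating under the integral sign,
$$I'(b) = \int_{-\infty}^{\infty} - 5 s e^{- 4 s^{2}} \sin{\left(b s \right)} \, ds.$$

Integrate $\int_{-\infty}^{\infty} s \sin(b s)\, e^{- 4 s^{2}}\, ds$ by parts with $u = \sin(b s)$ and $dv = s\, e^{- 4 s^{2}}\, ds$, giving $v = - \frac{e^{- 4 s^{2}}}{8}$. The boundary term vanishes and
$$\int_{-\infty}^{\infty} s \sin(b s)\, e^{- 4 s^{2}}\, ds = \frac{b}{8} \int_{-\infty}^{\infty} \cos(b s)\, e^{- 4 s^{2}}\, ds,$$
so $I'(b) = - \frac{b}{8}\, I(b)$.

This is a separable first-order ODE; solving with the initial condition $I(0) = \int_{-\infty}^{\infty} 5 e^{- 4 s^{2}}\,ds = \frac{5 \sqrt{\pi}}{2}$ gives
$$I(b) = \frac{5 \sqrt{\pi} e^{- \frac{b^{2}}{16}}}{2}.$$

Setting $b = \frac{1}{3}$:
$$I = \frac{5 \sqrt{\pi}}{2 e^{\frac{1}{144}}}.$$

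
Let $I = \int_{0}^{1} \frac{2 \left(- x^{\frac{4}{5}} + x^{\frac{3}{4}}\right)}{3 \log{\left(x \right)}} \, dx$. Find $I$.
$\log{\left(\frac{210^{\frac{2}{3}}}{36} \right)}$

Introduce a parameter $a$ in the exponent: let $I(a) = \int_{0}^{1} \frac{2 \left(- x^{\frac{4}{5}} + x^{a}\right)}{3 \log{\left(x \right)}} \, dx$.

Since $\dfrac{\partial}{\partial a}\,x^{a} = x^{a} \ln x$, the $\ln x$ in the denominator cancels and
$$\frac{dI}{da} = \int_{0}^{1} \frac{2}{3} x^{a} \, dx = \frac{2}{3} \left[\frac{x^{a+1}}{a+1}\right]_0^1 = \frac{2}{3 \left(a + 1\right)}.$$

Integrating with respect to $a$ gives $I(a) = \log{\left(\frac{15^{\frac{2}{3}} \left(a + 1\right)^{\frac{2}{3}}}{9} \right)} + C$.

At $a = \frac{4}{5}$ the integrand is identically $0$, so $I(\frac{4}{5}) = 0$. The closed form gives $0$, hence $C = 0$.

Setting $a = \frac{3}{4}$:
$$I = \log{\left(\frac{210^{\frac{2}{3}}}{36} \right)}.$$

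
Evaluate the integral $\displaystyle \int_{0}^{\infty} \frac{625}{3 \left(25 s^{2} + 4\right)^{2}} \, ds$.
$\frac{125 \pi}{96}$

Start from the standard arctangent integral
$$J(a) = \int_{0}^{\infty} \frac{1}{3 \left(a^{2} + s^{2}\right)} \, ds = \frac{\pi}{6 a}.$$

Differentiating under the integral sign with respect to $a$,
$$\frac{dJ}{da} = \int_{0}^{\infty} - \frac{2 a}{3 \left(a^{2} + s^{2}\right)^{2}} \, ds = - \frac{\pi}{6 a^{2}},$$
so $\int_{0}^{\infty} \frac{1}{3 \left(a^{2} + s^{2}\right)^{2}} \, ds = \frac{\pi}{12 a^{3}}$.

Setting $a = \frac{2}{5}$:
$$I = \frac{125 \pi}{96}.$$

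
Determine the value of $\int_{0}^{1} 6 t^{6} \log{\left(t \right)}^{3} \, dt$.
$- \frac{36}{2401}$

Start from the elementary integral
$$J(a) = \int_{0}^{1} 6 t^{a} \, dt = \frac{6}{a + 1}.$$

Differentiating under the integral sign brings down a factor of $\ln t$:
$$\frac{dJ}{da} = \int_{0}^{1} 6 t^{a} \log{\left(t \right)} \, dt = - \frac{6}{\left(a + 1\right)^{2}}.$$

Repeating $3$ times in total — each differentiation brings down another $\ln t$ — gives
$$\frac{d^{3}J}{da^{3}} = \int_{0}^{1} 6 t^{a} \log{\left(t \right)}^{3} \, dt = - \frac{36}{\left(a + 1\right)^{4}},$$
and the integrand here is exactly the target integrand, so $I = - \frac{36}{\left(a + 1\right)^{4}}$.

Setting $a = 6$:
$$I = - \frac{36}{2401}.$$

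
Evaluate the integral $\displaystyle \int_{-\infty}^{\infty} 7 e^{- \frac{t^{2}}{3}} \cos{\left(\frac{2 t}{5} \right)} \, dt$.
$\frac{7 \sqrt{3} \sqrt{\pi}}{e^{\frac{3}{25}}}$

Treat the cosine frequency as a parameter and define $I(b) = \int_{-\infty}^{\infty} 7 e^{- \frac{t^{2}}{3}} \cos{\left(b t \right)} \, dt$.

Differentiating under the integral sign,
$$I'(b) = \int_{-\infty}^{\infty} - 7 t e^{- \frac{t^{2}}{3}} \sin{\left(b t \right)} \, dt.$$

Integrate $\int_{-\infty}^{\infty} t \sin(b t)\, e^{- \frac{t^{2}}{3}}\, dt$ by parts with $u = \sin(b t)$ and $dv = t\, e^{- \frac{t^{2}}{3}}\, dt$, giving $v = - \frac{3 e^{- \frac{t^{2}}{3}}}{2}$. The boundary term vanishes and
$$\int_{-\infty}^{\infty} t \sin(b t)\, e^{- \frac{t^{2}}{3}}\, dt = \frac{3 b}{2} \int_{-\infty}^{\infty} \cos(b t)\, e^{- \frac{t^{2}}{3}}\, dt,$$
so $I'(b) = - \frac{3 b}{2}\, I(b)$.

This is a separable first-order ODE; solving with the initial condition $I(0) = \int_{-\infty}^{\infty} 7 e^{- \frac{t^{2}}{3}}\,dt = 7 \sqrt{3} \sqrt{\pi}$ gives
$$I(b) = 7 \sqrt{3} \sqrt{\pi} e^{- \frac{3 b^{2}}{4}}.$$

Setting $b = \frac{2}{5}$:
$$I = \frac{7 \sqrt{3} \sqrt{\pi}}{e^{\frac{3}{25}}}.$$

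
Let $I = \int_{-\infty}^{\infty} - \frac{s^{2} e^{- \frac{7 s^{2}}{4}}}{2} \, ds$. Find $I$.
$- \frac{2 \sqrt{7} \sqrt{\pi}}{49}$

Begin with the known integral
$$J(a) = \int_{-\infty}^{\infty} - \frac{e^{- a s^{2}}}{2} \, ds = - \frac{\sqrt{\pi}}{2 \sqrt{a}}.$$

Differentiating under the integral sign brings down a factor of $(-s^2)$:
$$\frac{dJ}{da} = \int_{-\infty}^{\infty} \frac{s^{2} e^{- a s^{2}}}{2} \, ds = \frac{\sqrt{\pi}}{4 a^{\frac{3}{2}}}.$$

The integral on the left is $-I$, so $I = - \frac{\sqrt{\pi}}{4 a^{\frac{3}{2}}}$.

Setting $a = \frac{7}{4}$:
$$I = - \frac{2 \sqrt{7} \sqrt{\pi}}{49}.$$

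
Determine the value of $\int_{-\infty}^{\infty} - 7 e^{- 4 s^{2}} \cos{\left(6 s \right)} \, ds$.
$- \frac{7 \sqrt{\pi}}{2 e^{\frac{9}{4}}}$

Let $b$ denote the cosine frequency and define $I(b) = \int_{-\infty}^{\infty} - 7 e^{- 4 s^{2}} \cos{\left(b s \right)} \, ds$.

Differentiating under the integral sign,
$$I'(b) = \int_{-\infty}^{\infty} 7 s e^{- 4 s^{2}} \sin{\left(b s \right)} \, ds.$$

Integrate $\int_{-\infty}^{\infty} s \sin(b s)\, e^{- 4 s^{2}}\, ds$ by parts with $u = \sin(b s)$ and $dv = s\, e^{- 4 s^{2}}\, ds$, giving $v = - \frac{e^{- 4 s^{2}}}{8}$. The boundary term vanishes and
$$\int_{-\infty}^{\infty} s \sin(b s)\, e^{- 4 s^{2}}\, ds = \frac{b}{8} \int_{-\infty}^{\infty} \cos(b s)\, e^{- 4 s^{2}}\, ds,$$
so $I'(b) = - \frac{b}{8}\, I(b)$.

This is a separable first-order ODE; solving with the initial condition $I(0) = \int_{-\infty}^{\infty} - 7 e^{- 4 s^{2}}\,ds = - \frac{7 \sqrt{\pi}}{2}$ gives
$$I(b) = - \frac{7 \sqrt{\pi} e^{- \frac{b^{2}}{16}}}{2}.$$

Setting $b = 6$:
$$I = - \frac{7 \sqrt{\pi}}{2 e^{\frac{9}{4}}}.$$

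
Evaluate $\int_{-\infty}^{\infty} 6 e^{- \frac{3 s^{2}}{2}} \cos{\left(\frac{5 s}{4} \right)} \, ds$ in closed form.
$\frac{2 \sqrt{6} \sqrt{\pi}}{e^{\frac{25}{96}}}$

Treat the cosine frequency as a parameter and define $I(b) = \int_{-\infty}^{\infty} 6 e^{- \frac{3 s^{2}}{2}} \cos{\left(b s \right)} \, ds$.

Differentiating under the integral sign,
$$I'(b) = \int_{-\infty}^{\infty} - 6 s e^{- \frac{3 s^{2}}{2}} \sin{\left(b s \right)} \, ds.$$

Integrate $\int_{-\infty}^{\infty} s \sin(b s)\, e^{- \frac{3 s^{2}}{2}}\, ds$ by parts with $u = \sin(b s)$ and $dv = s\, e^{- \frac{3 s^{2}}{2}}\, ds$, giving $v = - \frac{e^{- \frac{3 s^{2}}{2}}}{3}$. The boundary term vanishes and
$$\int_{-\infty}^{\infty} s \sin(b s)\, e^{- \frac{3 s^{2}}{2}}\, ds = \frac{b}{3} \int_{-\infty}^{\infty} \cos(b s)\, e^{- \frac{3 s^{2}}{2}}\, ds,$$
so $I'(b) = - \frac{b}{3}\, I(b)$.

This is a separable first-order ODE; solving with the initial condition $I(0) = \int_{-\infty}^{\infty} 6 e^{- \frac{3 s^{2}}{2}}\,ds = 2 \sqrt{6} \sqrt{\pi}$ gives
$$I(b) = 2 \sqrt{6} \sqrt{\pi} e^{- \frac{b^{2}}{6}}.$$

Setting $b = \frac{5}{4}$:
$$I = \frac{2 \sqrt{6} \sqrt{\pi}}{e^{\frac{25}{96}}}.$$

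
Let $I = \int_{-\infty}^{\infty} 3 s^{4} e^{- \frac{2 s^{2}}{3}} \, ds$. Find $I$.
$\frac{81 \sqrt{6} \sqrt{\pi}}{32}$

Begin with the known integral
$$J(a) = \int_{-\infty}^{\infty} 3 e^{- a s^{2}} \, ds = \frac{3 \sqrt{\pi}}{\sqrt{a}}.$$

Differentiating under the integral sign brings down a factor of $(-s^2)$:
$$\frac{dJ}{da} = \int_{-\infty}^{\infty} - 3 s^{2} e^{- a s^{2}} \, ds = - \frac{3 \sqrt{\pi}}{2 a^{\frac{3}{2}}}.$$

Repeating twice in total — each differentiation brings down another $(-s^2)$ — gives
$$\frac{d^{2}J}{da^{2}} = \int_{-\infty}^{\infty} 3 s^{4} e^{- a s^{2}} \, ds = \frac{9 \sqrt{\pi}}{4 a^{\frac{5}{2}}},$$
and the integrand here is exactly the target integrand, so $I = \frac{9 \sqrt{\pi}}{4 a^{\frac{5}{2}}}$.

Setting $a = \frac{2}{3}$:
$$I = \frac{81 \sqrt{6} \sqrt{\pi}}{32}.$$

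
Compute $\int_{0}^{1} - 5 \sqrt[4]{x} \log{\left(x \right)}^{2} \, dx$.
$- \frac{128}{25}$

Consider the simpler parametrised integral
$$J(a) = \int_{0}^{1} - 5 x^{a} \, dx = - \frac{5}{a + 1}.$$

Differentiating under the integral sign brings down a factor of $\ln x$:
$$\frac{dJ}{da} = \int_{0}^{1} - 5 x^{a} \log{\left(x \right)} \, dx = \frac{5}{\left(a + 1\right)^{2}}.$$

Repeating twice in total — each differentiation brings down another $\ln x$ — gives
$$\frac{d^{2}J}{da^{2}} = \int_{0}^{1} - 5 x^{a} \log{\left(x \right)}^{2} \, dx = - \frac{10}{\left(a + 1\right)^{3}},$$
and the integrand here is exactly the target integrand, so $I = - \frac{10}{\left(a + 1\right)^{3}}$.

Setting $a = \frac{1}{4}$:
$$I = - \frac{128}{25}.$$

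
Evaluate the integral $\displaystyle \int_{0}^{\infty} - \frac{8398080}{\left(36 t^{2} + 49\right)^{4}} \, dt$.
$- \frac{218700 \pi}{823543}$

Begin with the known result
$$J(a) = \int_{0}^{\infty} - \frac{5}{a^{2} + t^{2}} \, dt = - \frac{5 \pi}{2 a}.$$

Differentiating under the integral sign with respect to $a$,
$$\frac{dJ}{da} = \int_{0}^{\infty} \frac{10 a}{\left(a^{2} + t^{2}\right)^{2}} \, dt = \frac{5 \pi}{2 a^{2}},$$
so $\int_{0}^{\infty} - \frac{5}{\left(a^{2} + t^{2}\right)^{2}} \, dt = - \frac{5 \pi}{4 a^{3}}$.

Repeating — each differentiation of $1/(t^2+a^2)^j$ produces $-2ja/(t^2+a^2)^{j+1}$ — and dividing through by $-2ja$ at each step yields, after $3$ differentiations in total,
$$\int_{0}^{\infty} - \frac{5}{\left(a^{2} + t^{2}\right)^{4}} \, dt = - \frac{25 \pi}{32 a^{7}}.$$

Setting $a = \frac{7}{6}$:
$$I = - \frac{218700 \pi}{823543}.$$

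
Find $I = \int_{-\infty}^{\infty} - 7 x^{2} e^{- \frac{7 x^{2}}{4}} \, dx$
$- \frac{4 \sqrt{7} \sqrt{\pi}}{7}$

Begin with the known integral
$$J(a) = \int_{-\infty}^{\infty} - 7 e^{- a x^{2}} \, dx = - \frac{7 \sqrt{\pi}}{\sqrt{a}}.$$

Differentiating under the integral sign brings down a factor of $(-x^2)$:
$$\frac{dJ}{da} = \int_{-\infty}^{\infty} 7 x^{2} e^{- a x^{2}} \, dx = \frac{7 \sqrt{\pi}}{2 a^{\frac{3}{2}}}.$$

The integral on the left is $-I$, so $I = - \frac{7 \sqrt{\pi}}{2 a^{\frac{3}{2}}}$.

Setting $a = \frac{7}{4}$:
$$I = - \frac{4 \sqrt{7} \sqrt{\pi}}{7}.$$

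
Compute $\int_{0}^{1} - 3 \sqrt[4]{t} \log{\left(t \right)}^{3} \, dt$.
$\frac{4608}{625}$

Start from the elementary integral
$$J(a) = \int_{0}^{1} - 3 t^{a} \, dt = - \frac{3}{a + 1}.$$

Differentiating under the integral sign brings down a factor of $\ln t$:
$$\frac{dJ}{da} = \int_{0}^{1} - 3 t^{a} \log{\left(t \right)} \, dt = \frac{3}{\left(a + 1\right)^{2}}.$$

Repeating $3$ times in total — each differentiation brings down another $\ln t$ — gives
$$\frac{d^{3}J}{da^{3}} = \int_{0}^{1} - 3 t^{a} \log{\left(t \right)}^{3} \, dt = \frac{18}{\left(a + 1\right)^{4}},$$
and the integrand here is exactly the target integrand, so $I = \frac{18}{\left(a + 1\right)^{4}}$.

Setting $a = \frac{1}{4}$:
$$I = \frac{4608}{625}.$$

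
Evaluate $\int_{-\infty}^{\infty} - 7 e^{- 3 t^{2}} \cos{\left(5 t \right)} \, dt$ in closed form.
$- \frac{7 \sqrt{3} \sqrt{\pi}}{3 e^{\frac{25}{12}}}$

Treat the cosine frequency as a parameter and define $I(b) = \int_{-\infty}^{\infty} - 7 e^{- 3 t^{2}} \cos{\left(b t \right)} \, dt$.

Differentiating under the integral sign,
$$I'(b) = \int_{-\infty}^{\infty} 7 t e^{- 3 t^{2}} \sin{\left(b t \right)} \, dt.$$

Integrate $\int_{-\infty}^{\infty} t \sin(b t)\, e^{- 3 t^{2}}\, dt$ by parts with $u = \sin(b t)$ and $dv = t\, e^{- 3 t^{2}}\, dt$, giving $v = - \frac{e^{- 3 t^{2}}}{6}$. The boundary term vanishes and
$$\int_{-\infty}^{\infty} t \sin(b t)\, e^{- 3 t^{2}}\, dt = \frac{b}{6} \int_{-\infty}^{\infty} \cos(b t)\, e^{- 3 t^{2}}\, dt,$$
so $I'(b) = - \frac{b}{6}\, I(b)$.

This is a separable first-order ODE; solving with the initial condition $I(0) = \int_{-\infty}^{\infty} - 7 e^{- 3 t^{2}}\,dt = - \frac{7 \sqrt{3} \sqrt{\pi}}{3}$ gives
$$I(b) = - \frac{7 \sqrt{3} \sqrt{\pi} e^{- \frac{b^{2}}{12}}}{3}.$$

Setting $b = 5$:
$$I = - \frac{7 \sqrt{3} \sqrt{\pi}}{3 e^{\frac{25}{12}}}.$$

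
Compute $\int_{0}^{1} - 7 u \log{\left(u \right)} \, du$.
$\frac{7}{4}$

Consider the simpler parametrised integral
$$J(a) = \int_{0}^{1} - 7 u^{a} \, du = - \frac{7}{a + 1}.$$

Differentiating under the integral sign brings down a factor of $\ln u$:
$$\frac{dJ}{da} = \int_{0}^{1} - 7 u^{a} \log{\left(u \right)} \, du = \frac{7}{\left(a + 1\right)^{2}}.$$

The integral on the left is $I$, so $I = \frac{7}{\left(a + 1\right)^{2}}$.

Setting $a = 1$:
$$I = \frac{7}{4}.$$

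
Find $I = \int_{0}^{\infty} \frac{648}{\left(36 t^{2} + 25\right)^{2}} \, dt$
$\frac{27 \pi}{125}$

Recall the elementary integral
$$J(a) = \int_{0}^{\infty} \frac{1}{2 \left(a^{2} + t^{2}\right)} \, dt = \frac{\pi}{4 a}.$$

Differentiating under the integral sign with respect to $a$,
$$\frac{dJ}{da} = \int_{0}^{\infty} - \frac{a}{\left(a^{2} + t^{2}\right)^{2}} \, dt = - \frac{\pi}{4 a^{2}},$$
so $\int_{0}^{\infty} \frac{1}{2 \left(a^{2} + t^{2}\right)^{2}} \, dt = \frac{\pi}{8 a^{3}}$.

Setting $a = \frac{5}{6}$:
$$I = \frac{27 \pi}{125}.$$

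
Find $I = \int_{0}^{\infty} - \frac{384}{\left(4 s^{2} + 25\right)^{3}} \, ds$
$- \frac{36 \pi}{3125}$

Begin with the known result
$$J(a) = \int_{0}^{\infty} - \frac{6}{a^{2} + s^{2}} \, ds = - \frac{3 \pi}{a}.$$

Differentiating under the integral sign with respect to $a$,
$$\frac{dJ}{da} = \int_{0}^{\infty} \frac{12 a}{\left(a^{2} + s^{2}\right)^{2}} \, ds = \frac{3 \pi}{a^{2}},$$
so $\int_{0}^{\infty} - \frac{6}{\left(a^{2} + s^{2}\right)^{2}} \, ds = - \frac{3 \pi}{2 a^{3}}$.

Repeating — each differentiation of $1/(s^2+a^2)^j$ produces $-2ja/(s^2+a^2)^{j+1}$ — and dividing through by $-2ja$ at each step yields, after $2$ differentiations in total,
$$\int_{0}^{\infty} - \frac{6}{\left(a^{2} + s^{2}\right)^{3}} \, ds = - \frac{9 \pi}{8 a^{5}}.$$

Setting $a = \frac{5}{2}$:
$$I = - \frac{36 \pi}{3125}.$$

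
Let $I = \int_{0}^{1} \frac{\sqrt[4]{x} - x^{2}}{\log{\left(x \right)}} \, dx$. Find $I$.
$- \log{\left(12 \right)} + \log{\left(5 \right)}$

Introduce a parameter $a$ in the exponent: let $I(a) = \int_{0}^{1} \frac{\sqrt[4]{x} - x^{a}}{\log{\left(x \right)}} \, dx$.

Since $\dfrac{\partial}{\partial a}\,x^{a} = x^{a} \ln x$, the $\ln x$ in the denominator cancels and
$$\frac{dI}{da} = \int_{0}^{1} -1 x^{a} \, dx = -1 \left[\frac{x^{a+1}}{a+1}\right]_0^1 = - \frac{1}{a + 1}.$$

Integrating with respect to $a$ gives $I(a) = - \log{\left(\frac{4 a}{5} + \frac{4}{5} \right)} + C$.

At $a = \frac{1}{4}$ the integrand is identically $0$, so $I(\frac{1}{4}) = 0$. The closed form gives $0$, hence $C = 0$.

Setting $a = 2$:
$$I = - \log{\left(12 \right)} + \log{\left(5 \right)}.$$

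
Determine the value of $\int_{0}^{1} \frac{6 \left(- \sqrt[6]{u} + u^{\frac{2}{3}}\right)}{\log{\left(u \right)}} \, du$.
$- \log{\left(\frac{117649}{1000000} \right)}$

Replace the exponent $\frac{1}{6}$ by a parameter $a$: let $I(a) = \int_{0}^{1} \frac{6 \left(u^{\frac{2}{3}} - u^{a}\right)}{\log{\left(u \right)}} \, du$.

Since $\dfrac{\partial}{\partial a}\,u^{a} = u^{a} \ln u$, the $\ln u$ in the denominator cancels and
$$\frac{dI}{da} = \int_{0}^{1} -6 u^{a} \, du = -6 \left[\frac{u^{a+1}}{a+1}\right]_0^1 = - \frac{6}{a + 1}.$$

Integrating with respect to $a$ gives $I(a) = - \log{\left(\frac{729 \left(a + 1\right)^{6}}{15625} \right)} + C$.

At $a = \frac{2}{3}$ the integrand is identically $0$, so $I(\frac{2}{3}) = 0$. The closed form gives $0$, hence $C = 0$.

Setting $a = \frac{1}{6}$:
$$I = - \log{\left(\frac{117649}{1000000} \right)}.$$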